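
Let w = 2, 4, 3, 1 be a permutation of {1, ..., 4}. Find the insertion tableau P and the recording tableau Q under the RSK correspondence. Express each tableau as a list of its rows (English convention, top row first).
P = [[1, 3], [2], [4]], Q = [[1, 2], [3], [4]]

Insert each entry of the permutation into P by Schensted row insertion, recording in Q the position of each new cell.

Insert 2: appended to row 1. P = [[2]], Q = [[1]].
Insert 4: appended to row 1. P = [[2, 4]], Q = [[1, 2]].
Insert 3: 3 bumps 4 from row 1; 4 starts row 2. P = [[2, 3], [4]], Q = [[1, 2], [3]].
Insert 1: 1 bumps 2 from row 1; 2 bumps 4 from row 2; 4 starts row 3. P = [[1, 3], [2], [4]], Q = [[1, 2], [3], [4]].

So P = [[1, 3], [2], [4]], Q = [[1, 2], [3], [4]].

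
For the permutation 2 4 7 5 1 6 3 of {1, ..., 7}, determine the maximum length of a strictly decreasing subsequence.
3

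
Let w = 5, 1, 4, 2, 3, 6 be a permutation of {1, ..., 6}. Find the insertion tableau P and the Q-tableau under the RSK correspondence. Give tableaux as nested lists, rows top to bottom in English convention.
P = [[1, 2, 3, 6], [4], [5]], Q = [[1, 3, 5, 6], [2], [4]]

Insert each entry of the permutation into P by Schensted row insertion, recording in Q the position of each new cell.

Insert 5: appended to row 1. P = [[5]], Q = [[1]].
Insert 1: 1 bumps 5 from row 1; 5 starts row 2. P = [[1], [5]], Q = [[1], [2]].
Insert 4: appended to row 1. P = [[1, 4], [5]], Q = [[1, 3], [2]].
Insert 2: 2 bumps 4 from row 1; 4 bumps 5 from row 2; 5 starts row 3. P = [[1, 2], [4], [5]], Q = [[1, 3], [2], [4]].
Insert 3: appended to row 1. P = [[1, 2, 3], [4], [5]], Q = [[1, 3, 5], [2], [4]].
Insert 6: appended to row 1. P = [[1, 2, 3, 6], [4], [5]], Q = [[1, 3, 5, 6], [2], [4]].

So P = [[1, 2, 3, 6], [4], [5]], Q = [[1, 3, 5, 6], [2], [4]].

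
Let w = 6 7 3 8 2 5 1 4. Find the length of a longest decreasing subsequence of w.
4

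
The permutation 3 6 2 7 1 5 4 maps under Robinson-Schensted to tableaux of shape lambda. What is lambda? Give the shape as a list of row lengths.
Row-insert each entry into an empty tableau.

After inserting 3: P = [[3]].
After inserting 6: P = [[3, 6]].
After inserting 2: P = [[2, 6], [3]].
After inserting 7: P = [[2, 6, 7], [3]].
After inserting 1: P = [[1, 6, 7], [2], [3]].
After inserting 5: P = [[1, 5, 7], [2, 6], [3]].
After inserting 4: P = [[1, 4, 7], [2, 5], [3, 6]].

The final insertion tableau P = [[1, 4, 7], [2, 5], [3, 6]] has shape [3, 2, 2].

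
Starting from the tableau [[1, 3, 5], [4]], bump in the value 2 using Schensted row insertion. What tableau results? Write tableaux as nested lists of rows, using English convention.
[[1, 2, 5], [3], [4]]

In row 1, 2 replaces 3 (the leftmost entry greater than 2); 3 is bumped to row 2. In row 2, 3 replaces 4 (the leftmost entry greater than 3); 4 is bumped to row 3. 4 starts a new row 3. The new tableau is [[1, 2, 5], [3], [4]].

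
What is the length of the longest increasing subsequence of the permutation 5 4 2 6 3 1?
2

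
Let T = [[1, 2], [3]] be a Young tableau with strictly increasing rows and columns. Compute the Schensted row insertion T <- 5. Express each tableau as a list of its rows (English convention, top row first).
5 is larger than every entry of row 1, so it is appended to row 1. The new tableau is [[1, 2, 5], [3]].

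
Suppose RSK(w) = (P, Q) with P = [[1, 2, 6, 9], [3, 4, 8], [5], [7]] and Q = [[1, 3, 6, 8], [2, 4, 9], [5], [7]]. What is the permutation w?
3 1 7 5 4 8 2 9 6

Reverse the RSK construction: for i from n down to 1, find the cell of Q containing i, remove the entry at that cell from P, and reverse-bump it up through P; the value ejected from row 1 is w(i).

Step i=9: Q has 9 at row 2, column 3; remove 8 from row 2 of P and reverse-bump: 8 enters row 1 and ejects 6. So w(9) = 6. P is now [[1, 2, 8, 9], [3, 4], [5], [7]].
Step i=8: Q has 8 at row 1, column 4; remove that cell from P, ejecting 9. So w(8) = 9. P is now [[1, 2, 8], [3, 4], [5], [7]].
Step i=7: Q has 7 at row 4, column 1; remove 7 from row 4 of P and reverse-bump: 7 enters row 3 and ejects 5; 5 enters row 2 and ejects 4; 4 enters row 1 and ejects 2. So w(7) = 2. P is now [[1, 4, 8], [3, 5], [7]].
Step i=6: Q has 6 at row 1, column 3; remove that cell from P, ejecting 8. So w(6) = 8. P is now [[1, 4], [3, 5], [7]].
Step i=5: Q has 5 at row 3, column 1; remove 7 from row 3 of P and reverse-bump: 7 enters row 2 and ejects 5; 5 enters row 1 and ejects 4. So w(5) = 4. P is now [[1, 5], [3, 7]].
Step i=4: Q has 4 at row 2, column 2; remove 7 from row 2 of P and reverse-bump: 7 enters row 1 and ejects 5. So w(4) = 5. P is now [[1, 7], [3]].
Step i=3: Q has 3 at row 1, column 2; remove that cell from P, ejecting 7. So w(3) = 7. P is now [[1], [3]].
Step i=2: Q has 2 at row 2, column 1; remove 3 from row 2 of P and reverse-bump: 3 enters row 1 and ejects 1. So w(2) = 1. P is now [[3]].
Step i=1: Q has 1 at row 1, column 1; remove that cell from P, ejecting 3. So w(1) = 3. P is now [].

So w = 3 1 7 5 4 8 2 9 6.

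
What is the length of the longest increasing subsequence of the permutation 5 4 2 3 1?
2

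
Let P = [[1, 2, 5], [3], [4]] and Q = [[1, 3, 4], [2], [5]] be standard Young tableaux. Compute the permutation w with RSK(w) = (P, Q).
4 1 3 5 2

Reverse the RSK construction: for i from n down to 1, find the cell of Q containing i, remove the entry at that cell from P, and reverse-bump it up through P; the value ejected from row 1 is w(i).

Step i=5: Q has 5 at row 3, column 1; remove 4 from row 3 of P and reverse-bump: 4 enters row 2 and ejects 3; 3 enters row 1 and ejects 2. So w(5) = 2. P is now [[1, 3, 5], [4]].
Step i=4: Q has 4 at row 1, column 3; remove that cell from P, ejecting 5. So w(4) = 5. P is now [[1, 3], [4]].
Step i=3: Q has 3 at row 1, column 2; remove that cell from P, ejecting 3. So w(3) = 3. P is now [[1], [4]].
Step i=2: Q has 2 at row 2, column 1; remove 4 from row 2 of P and reverse-bump: 4 enters row 1 and ejects 1. So w(2) = 1. P is now [[4]].
Step i=1: Q has 1 at row 1, column 1; remove that cell from P, ejecting 4. So w(1) = 4. P is now [].

So w = 4 1 3 5 2.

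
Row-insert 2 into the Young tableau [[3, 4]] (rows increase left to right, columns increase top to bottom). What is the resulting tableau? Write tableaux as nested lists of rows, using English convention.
[[2, 4], [3]]

In row 1, 2 replaces 3 (the leftmost entry greater than 2); 3 is bumped to row 2. 3 starts a new row 2. The new tableau is [[2, 4], [3]].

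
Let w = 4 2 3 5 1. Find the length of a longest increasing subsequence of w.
3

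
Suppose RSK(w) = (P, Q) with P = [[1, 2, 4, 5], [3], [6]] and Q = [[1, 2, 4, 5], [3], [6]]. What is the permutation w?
1 6 3 4 5 2

Reverse the RSK construction: for i from n down to 1, find the cell of Q containing i, remove the entry at that cell from P, and reverse-bump it up through P; the value ejected from row 1 is w(i).

Step i=6: Q has 6 at row 3, column 1; remove 6 from row 3 of P and reverse-bump: 6 enters row 2 and ejects 3; 3 enters row 1 and ejects 2. So w(6) = 2. P is now [[1, 3, 4, 5], [6]].
Step i=5: Q has 5 at row 1, column 4; remove that cell from P, ejecting 5. So w(5) = 5. P is now [[1, 3, 4], [6]].
Step i=4: Q has 4 at row 1, column 3; remove that cell from P, ejecting 4. So w(4) = 4. P is now [[1, 3], [6]].
Step i=3: Q has 3 at row 2, column 1; remove 6 from row 2 of P and reverse-bump: 6 enters row 1 and ejects 3. So w(3) = 3. P is now [[1, 6]].
Step i=2: Q has 2 at row 1, column 2; remove that cell from P, ejecting 6. So w(2) = 6. P is now [[1]].
Step i=1: Q has 1 at row 1, column 1; remove that cell from P, ejecting 1. So w(1) = 1. P is now [].

So w = 1 6 3 4 5 2.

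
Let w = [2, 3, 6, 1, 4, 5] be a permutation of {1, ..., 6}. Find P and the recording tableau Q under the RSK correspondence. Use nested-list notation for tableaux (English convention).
Insert each entry of the permutation into P by Schensted row insertion, recording in Q the position of each new cell.

Insert 2: appended to row 1. P = [[2]], Q = [[1]].
Insert 3: appended to row 1. P = [[2, 3]], Q = [[1, 2]].
Insert 6: appended to row 1. P = [[2, 3, 6]], Q = [[1, 2, 3]].
Insert 1: 1 bumps 2 from row 1; 2 starts row 2. P = [[1, 3, 6], [2]], Q = [[1, 2, 3], [4]].
Insert 4: 4 bumps 6 from row 1; 6 appends to row 2. P = [[1, 3, 4], [2, 6]], Q = [[1, 2, 3], [4, 5]].
Insert 5: appended to row 1. P = [[1, 3, 4, 5], [2, 6]], Q = [[1, 2, 3, 6], [4, 5]].

So P = [[1, 3, 4, 5], [2, 6]], Q = [[1, 2, 3, 6], [4, 5]].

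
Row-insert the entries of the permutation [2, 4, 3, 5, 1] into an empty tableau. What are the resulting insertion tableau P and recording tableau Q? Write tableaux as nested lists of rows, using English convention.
Insert each entry of the permutation into P by Schensted row insertion, recording in Q the position of each new cell.

Insert 2: appended to row 1. P = [[2]].
Insert 4: appended to row 1. P = [[2, 4]].
Insert 3: 3 bumps 4 from row 1; 4 starts row 2. P = [[2, 3], [4]].
Insert 5: appended to row 1. P = [[2, 3, 5], [4]].
Insert 1: 1 bumps 2 from row 1; 2 bumps 4 from row 2; 4 starts row 3. P = [[1, 3, 5], [2], [4]].

So P = [[1, 3, 5], [2], [4]], Q = [[1, 2, 4], [3], [5]].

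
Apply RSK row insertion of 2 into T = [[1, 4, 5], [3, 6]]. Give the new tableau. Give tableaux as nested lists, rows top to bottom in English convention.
[[1, 2, 5], [3, 4], [6]]

In row 1, 2 replaces 4 (the leftmost entry greater than 2); 4 is bumped to row 2. In row 2, 4 replaces 6 (the leftmost entry greater than 4); 6 is bumped to row 3. 6 starts a new row 3. The new tableau is [[1, 2, 5], [3, 4], [6]].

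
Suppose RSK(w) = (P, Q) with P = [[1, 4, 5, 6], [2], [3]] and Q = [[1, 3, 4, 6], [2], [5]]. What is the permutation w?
3 2 4 5 1 6

Reverse the RSK construction: for i from n down to 1, find the cell of Q containing i, remove the entry at that cell from P, and reverse-bump it up through P; the value ejected from row 1 is w(i).

Step i=6: Q has 6 at row 1, column 4; remove that cell from P, ejecting 6. So w(6) = 6. P is now [[1, 4, 5], [2], [3]].
Step i=5: Q has 5 at row 3, column 1; remove 3 from row 3 of P and reverse-bump: 3 enters row 2 and ejects 2; 2 enters row 1 and ejects 1. So w(5) = 1. P is now [[2, 4, 5], [3]].
Step i=4: Q has 4 at row 1, column 3; remove that cell from P, ejecting 5. So w(4) = 5. P is now [[2, 4], [3]].
Step i=3: Q has 3 at row 1, column 2; remove that cell from P, ejecting 4. So w(3) = 4. P is now [[2], [3]].
Step i=2: Q has 2 at row 2, column 1; remove 3 from row 2 of P and reverse-bump: 3 enters row 1 and ejects 2. So w(2) = 2. P is now [[3]].
Step i=1: Q has 1 at row 1, column 1; remove that cell from P, ejecting 3. So w(1) = 3. P is now [].

So w = 3 2 4 5 1 6.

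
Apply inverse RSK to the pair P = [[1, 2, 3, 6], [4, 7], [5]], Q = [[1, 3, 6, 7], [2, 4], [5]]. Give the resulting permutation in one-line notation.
5 1 7 4 2 3 6

Reverse RSK: for i = n, n-1, ..., 1, locate i in Q, remove the corresponding corner cell from P, and reverse-bump its entry up through P; the value ejected from row 1 is w(i).

So w = 5 1 7 4 2 3 6.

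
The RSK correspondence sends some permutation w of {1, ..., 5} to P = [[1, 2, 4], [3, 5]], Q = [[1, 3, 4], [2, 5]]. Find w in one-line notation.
3 1 2 5 4

Reverse the RSK construction: for i from n down to 1, find the cell of Q containing i, remove the entry at that cell from P, and reverse-bump it up through P; the value ejected from row 1 is w(i).

Step i=5: Q has 5 at row 2, column 2; remove 5 from row 2 of P and reverse-bump: 5 enters row 1 and ejects 4. So w(5) = 4. P is now [[1, 2, 5], [3]].
Step i=4: Q has 4 at row 1, column 3; remove that cell from P, ejecting 5. So w(4) = 5. P is now [[1, 2], [3]].
Step i=3: Q has 3 at row 1, column 2; remove that cell from P, ejecting 2. So w(3) = 2. P is now [[1], [3]].
Step i=2: Q has 2 at row 2, column 1; remove 3 from row 2 of P and reverse-bump: 3 enters row 1 and ejects 1. So w(2) = 1. P is now [[3]].
Step i=1: Q has 1 at row 1, column 1; remove that cell from P, ejecting 3. So w(1) = 3. P is now [].

So w = 3 1 2 5 4.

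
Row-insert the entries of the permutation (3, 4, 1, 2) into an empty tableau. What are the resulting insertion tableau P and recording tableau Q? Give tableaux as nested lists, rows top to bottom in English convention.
Insert each entry of the permutation into P by Schensted row insertion, recording in Q the position of each new cell.

Insert 3: appended to row 1. P = [[3]], Q = [[1]].
Insert 4: appended to row 1. P = [[3, 4]], Q = [[1, 2]].
Insert 1: 1 bumps 3 from row 1; 3 starts row 2. P = [[1, 4], [3]], Q = [[1, 2], [3]].
Insert 2: 2 bumps 4 from row 1; 4 appends to row 2. P = [[1, 2], [3, 4]], Q = [[1, 2], [3, 4]].

So P = [[1, 2], [3, 4]], Q = [[1, 2], [3, 4]].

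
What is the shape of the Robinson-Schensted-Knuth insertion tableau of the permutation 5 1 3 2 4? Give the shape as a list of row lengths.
[3, 1, 1]

Row-insert each entry into an empty tableau.

After inserting 5: P = [[5]].
After inserting 1: P = [[1], [5]].
After inserting 3: P = [[1, 3], [5]].
After inserting 2: P = [[1, 2], [3], [5]].
After inserting 4: P = [[1, 2, 4], [3], [5]].

The final insertion tableau P = [[1, 2, 4], [3], [5]] has shape [3, 1, 1].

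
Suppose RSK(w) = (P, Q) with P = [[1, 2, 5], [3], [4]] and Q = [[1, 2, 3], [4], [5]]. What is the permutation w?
Reverse RSK: for i = n, n-1, ..., 1, locate i in Q, remove the corresponding corner cell from P, and reverse-bump its entry up through P; the value ejected from row 1 is w(i).

So w = 1 4 5 3 2.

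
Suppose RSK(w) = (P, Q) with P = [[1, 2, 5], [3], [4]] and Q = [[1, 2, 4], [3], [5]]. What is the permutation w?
Reverse the RSK construction: for i from n down to 1, find the cell of Q containing i, remove the entry at that cell from P, and reverse-bump it up through P; the value ejected from row 1 is w(i).

Step i=5: Q has 5 at row 3, column 1; remove 4 from row 3 of P and reverse-bump: 4 enters row 2 and ejects 3; 3 enters row 1 and ejects 2. So w(5) = 2. P is now [[1, 3, 5], [4]].
Step i=4: Q has 4 at row 1, column 3; remove that cell from P, ejecting 5. So w(4) = 5. P is now [[1, 3], [4]].
Step i=3: Q has 3 at row 2, column 1; remove 4 from row 2 of P and reverse-bump: 4 enters row 1 and ejects 3. So w(3) = 3. P is now [[1, 4]].
Step i=2: Q has 2 at row 1, column 2; remove that cell from P, ejecting 4. So w(2) = 4. P is now [[1]].
Step i=1: Q has 1 at row 1, column 1; remove that cell from P, ejecting 1. So w(1) = 1. P is now [].

So w = 1 4 3 5 2.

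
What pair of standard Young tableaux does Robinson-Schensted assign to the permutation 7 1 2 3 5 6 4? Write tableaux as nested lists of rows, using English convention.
Insert each entry of the permutation into P by Schensted row insertion, recording in Q the position of each new cell.

Insert 7: appended to row 1. P = [[7]].
Insert 1: 1 bumps 7 from row 1; 7 starts row 2. P = [[1], [7]].
Insert 2: appended to row 1. P = [[1, 2], [7]].
Insert 3: appended to row 1. P = [[1, 2, 3], [7]].
Insert 5: appended to row 1. P = [[1, 2, 3, 5], [7]].
Insert 6: appended to row 1. P = [[1, 2, 3, 5, 6], [7]].
Insert 4: 4 bumps 5 from row 1; 5 bumps 7 from row 2; 7 starts row 3. P = [[1, 2, 3, 4, 6], [5], [7]].

So P = [[1, 2, 3, 4, 6], [5], [7]], Q = [[1, 3, 4, 5, 6], [2], [7]].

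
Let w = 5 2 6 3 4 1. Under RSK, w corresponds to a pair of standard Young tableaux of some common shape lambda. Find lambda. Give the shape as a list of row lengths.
Row-insert each entry into an empty tableau.

After inserting 5: P = [[5]].
After inserting 2: P = [[2], [5]].
After inserting 6: P = [[2, 6], [5]].
After inserting 3: P = [[2, 3], [5, 6]].
After inserting 4: P = [[2, 3, 4], [5, 6]].
After inserting 1: P = [[1, 3, 4], [2, 6], [5]].

The final insertion tableau P = [[1, 3, 4], [2, 6], [5]] has shape [3, 2, 1].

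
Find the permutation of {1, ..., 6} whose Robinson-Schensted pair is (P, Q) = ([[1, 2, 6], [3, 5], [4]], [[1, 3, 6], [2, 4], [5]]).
4 1 5 3 2 6

Reverse the RSK construction: for i from n down to 1, find the cell of Q containing i, remove the entry at that cell from P, and reverse-bump it up through P; the value ejected from row 1 is w(i).

Step i=6: Q has 6 at row 1, column 3; remove that cell from P, ejecting 6. So w(6) = 6. P is now [[1, 2], [3, 5], [4]].
Step i=5: Q has 5 at row 3, column 1; remove 4 from row 3 of P and reverse-bump: 4 enters row 2 and ejects 3; 3 enters row 1 and ejects 2. So w(5) = 2. P is now [[1, 3], [4, 5]].
Step i=4: Q has 4 at row 2, column 2; remove 5 from row 2 of P and reverse-bump: 5 enters row 1 and ejects 3. So w(4) = 3. P is now [[1, 5], [4]].
Step i=3: Q has 3 at row 1, column 2; remove that cell from P, ejecting 5. So w(3) = 5. P is now [[1], [4]].
Step i=2: Q has 2 at row 2, column 1; remove 4 from row 2 of P and reverse-bump: 4 enters row 1 and ejects 1. So w(2) = 1. P is now [[4]].
Step i=1: Q has 1 at row 1, column 1; remove that cell from P, ejecting 4. So w(1) = 4. P is now [].

So w = 4 1 5 3 2 6.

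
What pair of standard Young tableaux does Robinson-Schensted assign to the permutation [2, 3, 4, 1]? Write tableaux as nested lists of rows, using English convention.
Insert each entry of the permutation into P by Schensted row insertion, recording in Q the position of each new cell.

Insert 2: appended to row 1. P = [[2]], Q = [[1]].
Insert 3: appended to row 1. P = [[2, 3]], Q = [[1, 2]].
Insert 4: appended to row 1. P = [[2, 3, 4]], Q = [[1, 2, 3]].
Insert 1: 1 bumps 2 from row 1; 2 starts row 2. P = [[1, 3, 4], [2]], Q = [[1, 2, 3], [4]].

So P = [[1, 3, 4], [2]], Q = [[1, 2, 3], [4]].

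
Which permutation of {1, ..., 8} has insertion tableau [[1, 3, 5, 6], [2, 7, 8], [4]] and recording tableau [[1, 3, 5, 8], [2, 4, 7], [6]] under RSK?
4 2 7 3 8 1 5 6

Reverse the RSK construction: for i from n down to 1, find the cell of Q containing i, remove the entry at that cell from P, and reverse-bump it up through P; the value ejected from row 1 is w(i).

Step i=8: Q has 8 at row 1, column 4; remove that cell from P, ejecting 6. So w(8) = 6. P is now [[1, 3, 5], [2, 7, 8], [4]].
Step i=7: Q has 7 at row 2, column 3; remove 8 from row 2 of P and reverse-bump: 8 enters row 1 and ejects 5. So w(7) = 5. P is now [[1, 3, 8], [2, 7], [4]].
Step i=6: Q has 6 at row 3, column 1; remove 4 from row 3 of P and reverse-bump: 4 enters row 2 and ejects 2; 2 enters row 1 and ejects 1. So w(6) = 1. P is now [[2, 3, 8], [4, 7]].
Step i=5: Q has 5 at row 1, column 3; remove that cell from P, ejecting 8. So w(5) = 8. P is now [[2, 3], [4, 7]].
Step i=4: Q has 4 at row 2, column 2; remove 7 from row 2 of P and reverse-bump: 7 enters row 1 and ejects 3. So w(4) = 3. P is now [[2, 7], [4]].
Step i=3: Q has 3 at row 1, column 2; remove that cell from P, ejecting 7. So w(3) = 7. P is now [[2], [4]].
Step i=2: Q has 2 at row 2, column 1; remove 4 from row 2 of P and reverse-bump: 4 enters row 1 and ejects 2. So w(2) = 2. P is now [[4]].
Step i=1: Q has 1 at row 1, column 1; remove that cell from P, ejecting 4. So w(1) = 4. P is now [].

So w = 4 2 7 3 8 1 5 6.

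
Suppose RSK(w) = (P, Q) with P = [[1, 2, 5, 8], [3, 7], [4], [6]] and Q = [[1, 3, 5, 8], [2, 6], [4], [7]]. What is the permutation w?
6 1 4 3 7 5 2 8

Reverse the RSK construction: for i from n down to 1, find the cell of Q containing i, remove the entry at that cell from P, and reverse-bump it up through P; the value ejected from row 1 is w(i).

Step i=8: Q has 8 at row 1, column 4; remove that cell from P, ejecting 8. So w(8) = 8. P is now [[1, 2, 5], [3, 7], [4], [6]].
Step i=7: Q has 7 at row 4, column 1; remove 6 from row 4 of P and reverse-bump: 6 enters row 3 and ejects 4; 4 enters row 2 and ejects 3; 3 enters row 1 and ejects 2. So w(7) = 2. P is now [[1, 3, 5], [4, 7], [6]].
Step i=6: Q has 6 at row 2, column 2; remove 7 from row 2 of P and reverse-bump: 7 enters row 1 and ejects 5. So w(6) = 5. P is now [[1, 3, 7], [4], [6]].
Step i=5: Q has 5 at row 1, column 3; remove that cell from P, ejecting 7. So w(5) = 7. P is now [[1, 3], [4], [6]].
Step i=4: Q has 4 at row 3, column 1; remove 6 from row 3 of P and reverse-bump: 6 enters row 2 and ejects 4; 4 enters row 1 and ejects 3. So w(4) = 3. P is now [[1, 4], [6]].
Step i=3: Q has 3 at row 1, column 2; remove that cell from P, ejecting 4. So w(3) = 4. P is now [[1], [6]].
Step i=2: Q has 2 at row 2, column 1; remove 6 from row 2 of P and reverse-bump: 6 enters row 1 and ejects 1. So w(2) = 1. P is now [[6]].
Step i=1: Q has 1 at row 1, column 1; remove that cell from P, ejecting 6. So w(1) = 6. P is now [].

So w = 6 1 4 3 7 5 2 8.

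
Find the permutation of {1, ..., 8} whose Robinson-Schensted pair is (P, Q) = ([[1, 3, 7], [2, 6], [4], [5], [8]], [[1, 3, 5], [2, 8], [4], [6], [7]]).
Reverse the RSK construction: for i from n down to 1, find the cell of Q containing i, remove the entry at that cell from P, and reverse-bump it up through P; the value ejected from row 1 is w(i).

Step i=8: Q has 8 at row 2, column 2; remove 6 from row 2 of P and reverse-bump: 6 enters row 1 and ejects 3. So w(8) = 3. P is now [[1, 6, 7], [2], [4], [5], [8]].
Step i=7: Q has 7 at row 5, column 1; remove 8 from row 5 of P and reverse-bump: 8 enters row 4 and ejects 5; 5 enters row 3 and ejects 4; 4 enters row 2 and ejects 2; 2 enters row 1 and ejects 1. So w(7) = 1. P is now [[2, 6, 7], [4], [5], [8]].
Step i=6: Q has 6 at row 4, column 1; remove 8 from row 4 of P and reverse-bump: 8 enters row 3 and ejects 5; 5 enters row 2 and ejects 4; 4 enters row 1 and ejects 2. So w(6) = 2. P is now [[4, 6, 7], [5], [8]].
Step i=5: Q has 5 at row 1, column 3; remove that cell from P, ejecting 7. So w(5) = 7. P is now [[4, 6], [5], [8]].
Step i=4: Q has 4 at row 3, column 1; remove 8 from row 3 of P and reverse-bump: 8 enters row 2 and ejects 5; 5 enters row 1 and ejects 4. So w(4) = 4. P is now [[5, 6], [8]].
Step i=3: Q has 3 at row 1, column 2; remove that cell from P, ejecting 6. So w(3) = 6. P is now [[5], [8]].
Step i=2: Q has 2 at row 2, column 1; remove 8 from row 2 of P and reverse-bump: 8 enters row 1 and ejects 5. So w(2) = 5. P is now [[8]].
Step i=1: Q has 1 at row 1, column 1; remove that cell from P, ejecting 8. So w(1) = 8. P is now [].

So w = 8 5 6 4 7 2 1 3.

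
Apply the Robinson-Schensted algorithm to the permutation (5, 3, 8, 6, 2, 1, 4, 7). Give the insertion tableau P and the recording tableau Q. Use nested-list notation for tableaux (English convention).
Insert each entry of the permutation into P by Schensted row insertion, recording in Q the position of each new cell.

Insert 5: appended to row 1. P = [[5]], Q = [[1]].
Insert 3: 3 bumps 5 from row 1; 5 starts row 2. P = [[3], [5]], Q = [[1], [2]].
Insert 8: appended to row 1. P = [[3, 8], [5]], Q = [[1, 3], [2]].
Insert 6: 6 bumps 8 from row 1; 8 appends to row 2. P = [[3, 6], [5, 8]], Q = [[1, 3], [2, 4]].
Insert 2: 2 bumps 3 from row 1; 3 bumps 5 from row 2; 5 starts row 3. P = [[2, 6], [3, 8], [5]], Q = [[1, 3], [2, 4], [5]].
Insert 1: 1 bumps 2 from row 1; 2 bumps 3 from row 2; 3 bumps 5 from row 3; 5 starts row 4. P = [[1, 6], [2, 8], [3], [5]], Q = [[1, 3], [2, 4], [5], [6]].
Insert 4: 4 bumps 6 from row 1; 6 bumps 8 from row 2; 8 appends to row 3. P = [[1, 4], [2, 6], [3, 8], [5]], Q = [[1, 3], [2, 4], [5, 7], [6]].
Insert 7: appended to row 1. P = [[1, 4, 7], [2, 6], [3, 8], [5]], Q = [[1, 3, 8], [2, 4], [5, 7], [6]].

So P = [[1, 4, 7], [2, 6], [3, 8], [5]], Q = [[1, 3, 8], [2, 4], [5, 7], [6]].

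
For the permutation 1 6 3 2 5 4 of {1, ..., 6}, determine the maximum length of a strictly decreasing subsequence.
3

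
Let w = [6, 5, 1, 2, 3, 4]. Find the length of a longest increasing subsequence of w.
4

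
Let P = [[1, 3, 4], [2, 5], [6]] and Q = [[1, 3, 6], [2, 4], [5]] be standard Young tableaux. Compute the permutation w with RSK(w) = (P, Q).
2 1 6 5 3 4

Reverse the RSK construction: for i from n down to 1, find the cell of Q containing i, remove the entry at that cell from P, and reverse-bump it up through P; the value ejected from row 1 is w(i).

Step i=6: Q has 6 at row 1, column 3; remove that cell from P, ejecting 4. So w(6) = 4. P is now [[1, 3], [2, 5], [6]].
Step i=5: Q has 5 at row 3, column 1; remove 6 from row 3 of P and reverse-bump: 6 enters row 2 and ejects 5; 5 enters row 1 and ejects 3. So w(5) = 3. P is now [[1, 5], [2, 6]].
Step i=4: Q has 4 at row 2, column 2; remove 6 from row 2 of P and reverse-bump: 6 enters row 1 and ejects 5. So w(4) = 5. P is now [[1, 6], [2]].
Step i=3: Q has 3 at row 1, column 2; remove that cell from P, ejecting 6. So w(3) = 6. P is now [[1], [2]].
Step i=2: Q has 2 at row 2, column 1; remove 2 from row 2 of P and reverse-bump: 2 enters row 1 and ejects 1. So w(2) = 1. P is now [[2]].
Step i=1: Q has 1 at row 1, column 1; remove that cell from P, ejecting 2. So w(1) = 2. P is now [].

So w = 2 1 6 5 3 4.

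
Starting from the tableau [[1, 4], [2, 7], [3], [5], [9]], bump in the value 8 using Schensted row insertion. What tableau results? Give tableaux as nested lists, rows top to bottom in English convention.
8 is larger than every entry of row 1, so it is appended to row 1. The new tableau is [[1, 4, 8], [2, 7], [3], [5], [9]].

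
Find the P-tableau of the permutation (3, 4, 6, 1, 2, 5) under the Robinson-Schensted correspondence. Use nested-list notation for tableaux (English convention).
P = [[1, 2, 5], [3, 4, 6]]

Insert 3: appended to row 1. P = [[3]].
Insert 4: appended to row 1. P = [[3, 4]].
Insert 6: appended to row 1. P = [[3, 4, 6]].
Insert 1: 1 bumps 3 from row 1; 3 starts row 2. P = [[1, 4, 6], [3]].
Insert 2: 2 bumps 4 from row 1; 4 appends to row 2. P = [[1, 2, 6], [3, 4]].
Insert 5: 5 bumps 6 from row 1; 6 appends to row 2. P = [[1, 2, 5], [3, 4, 6]].

So P = [[1, 2, 5], [3, 4, 6]].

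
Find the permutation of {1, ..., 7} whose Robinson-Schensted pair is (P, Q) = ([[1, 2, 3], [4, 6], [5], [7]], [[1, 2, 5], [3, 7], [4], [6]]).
Reverse the RSK construction: for i from n down to 1, find the cell of Q containing i, remove the entry at that cell from P, and reverse-bump it up through P; the value ejected from row 1 is w(i).

Step i=7: Q has 7 at row 2, column 2; remove 6 from row 2 of P and reverse-bump: 6 enters row 1 and ejects 3. So w(7) = 3. P is now [[1, 2, 6], [4], [5], [7]].
Step i=6: Q has 6 at row 4, column 1; remove 7 from row 4 of P and reverse-bump: 7 enters row 3 and ejects 5; 5 enters row 2 and ejects 4; 4 enters row 1 and ejects 2. So w(6) = 2. P is now [[1, 4, 6], [5], [7]].
Step i=5: Q has 5 at row 1, column 3; remove that cell from P, ejecting 6. So w(5) = 6. P is now [[1, 4], [5], [7]].
Step i=4: Q has 4 at row 3, column 1; remove 7 from row 3 of P and reverse-bump: 7 enters row 2 and ejects 5; 5 enters row 1 and ejects 4. So w(4) = 4. P is now [[1, 5], [7]].
Step i=3: Q has 3 at row 2, column 1; remove 7 from row 2 of P and reverse-bump: 7 enters row 1 and ejects 5. So w(3) = 5. P is now [[1, 7]].
Step i=2: Q has 2 at row 1, column 2; remove that cell from P, ejecting 7. So w(2) = 7. P is now [[1]].
Step i=1: Q has 1 at row 1, column 1; remove that cell from P, ejecting 1. So w(1) = 1. P is now [].

So w = 1 7 5 4 6 2 3.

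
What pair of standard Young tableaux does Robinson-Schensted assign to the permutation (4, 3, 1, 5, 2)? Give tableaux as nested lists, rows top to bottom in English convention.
Insert each entry of the permutation into P by Schensted row insertion, recording in Q the position of each new cell.

Insert 4: appended to row 1. P = [[4]], Q = [[1]].
Insert 3: 3 bumps 4 from row 1; 4 starts row 2. P = [[3], [4]], Q = [[1], [2]].
Insert 1: 1 bumps 3 from row 1; 3 bumps 4 from row 2; 4 starts row 3. P = [[1], [3], [4]], Q = [[1], [2], [3]].
Insert 5: appended to row 1. P = [[1, 5], [3], [4]], Q = [[1, 4], [2], [3]].
Insert 2: 2 bumps 5 from row 1; 5 appends to row 2. P = [[1, 2], [3, 5], [4]], Q = [[1, 4], [2, 5], [3]].

So P = [[1, 2], [3, 5], [4]], Q = [[1, 4], [2, 5], [3]].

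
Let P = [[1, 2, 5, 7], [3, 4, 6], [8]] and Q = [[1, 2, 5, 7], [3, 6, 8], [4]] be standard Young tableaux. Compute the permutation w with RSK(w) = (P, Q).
Reverse the RSK construction: for i from n down to 1, find the cell of Q containing i, remove the entry at that cell from P, and reverse-bump it up through P; the value ejected from row 1 is w(i).

Step i=8: Q has 8 at row 2, column 3; remove 6 from row 2 of P and reverse-bump: 6 enters row 1 and ejects 5. So w(8) = 5. P is now [[1, 2, 6, 7], [3, 4], [8]].
Step i=7: Q has 7 at row 1, column 4; remove that cell from P, ejecting 7. So w(7) = 7. P is now [[1, 2, 6], [3, 4], [8]].
Step i=6: Q has 6 at row 2, column 2; remove 4 from row 2 of P and reverse-bump: 4 enters row 1 and ejects 2. So w(6) = 2. P is now [[1, 4, 6], [3], [8]].
Step i=5: Q has 5 at row 1, column 3; remove that cell from P, ejecting 6. So w(5) = 6. P is now [[1, 4], [3], [8]].
Step i=4: Q has 4 at row 3, column 1; remove 8 from row 3 of P and reverse-bump: 8 enters row 2 and ejects 3; 3 enters row 1 and ejects 1. So w(4) = 1. P is now [[3, 4], [8]].
Step i=3: Q has 3 at row 2, column 1; remove 8 from row 2 of P and reverse-bump: 8 enters row 1 and ejects 4. So w(3) = 4. P is now [[3, 8]].
Step i=2: Q has 2 at row 1, column 2; remove that cell from P, ejecting 8. So w(2) = 8. P is now [[3]].
Step i=1: Q has 1 at row 1, column 1; remove that cell from P, ejecting 3. So w(1) = 3. P is now [].

So w = 3 8 4 1 6 2 7 5.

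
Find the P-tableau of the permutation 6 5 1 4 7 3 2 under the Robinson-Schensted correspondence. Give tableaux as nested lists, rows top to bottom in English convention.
P = [[1, 2, 7], [3], [4], [5], [6]]

Insert 6: appended to row 1. P = [[6]].
Insert 5: 5 bumps 6 from row 1; 6 starts row 2. P = [[5], [6]].
Insert 1: 1 bumps 5 from row 1; 5 bumps 6 from row 2; 6 starts row 3. P = [[1], [5], [6]].
Insert 4: appended to row 1. P = [[1, 4], [5], [6]].
Insert 7: appended to row 1. P = [[1, 4, 7], [5], [6]].
Insert 3: 3 bumps 4 from row 1; 4 bumps 5 from row 2; 5 bumps 6 from row 3; 6 starts row 4. P = [[1, 3, 7], [4], [5], [6]].
Insert 2: 2 bumps 3 from row 1; 3 bumps 4 from row 2; 4 bumps 5 from row 3; 5 bumps 6 from row 4; 6 starts row 5. P = [[1, 2, 7], [3], [4], [5], [6]].

So P = [[1, 2, 7], [3], [4], [5], [6]].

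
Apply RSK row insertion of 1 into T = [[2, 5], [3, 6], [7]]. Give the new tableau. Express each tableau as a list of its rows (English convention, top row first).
[[1, 5], [2, 6], [3], [7]]

In row 1, 1 replaces 2 (the leftmost entry greater than 1); 2 is bumped to row 2. In row 2, 2 replaces 3 (the leftmost entry greater than 2); 3 is bumped to row 3. In row 3, 3 replaces 7 (the leftmost entry greater than 3); 7 is bumped to row 4. 7 starts a new row 4. The new tableau is [[1, 5], [2, 6], [3], [7]].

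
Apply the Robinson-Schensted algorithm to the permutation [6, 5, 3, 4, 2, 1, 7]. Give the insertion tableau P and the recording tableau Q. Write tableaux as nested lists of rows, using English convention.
Insert each entry of the permutation into P by Schensted row insertion, recording in Q the position of each new cell.

Insert 6: appended to row 1. P = [[6]].
Insert 5: 5 bumps 6 from row 1; 6 starts row 2. P = [[5], [6]].
Insert 3: 3 bumps 5 from row 1; 5 bumps 6 from row 2; 6 starts row 3. P = [[3], [5], [6]].
Insert 4: appended to row 1. P = [[3, 4], [5], [6]].
Insert 2: 2 bumps 3 from row 1; 3 bumps 5 from row 2; 5 bumps 6 from row 3; 6 starts row 4. P = [[2, 4], [3], [5], [6]].
Insert 1: 1 bumps 2 from row 1; 2 bumps 3 from row 2; 3 bumps 5 from row 3; 5 bumps 6 from row 4; 6 starts row 5. P = [[1, 4], [2], [3], [5], [6]].
Insert 7: appended to row 1. P = [[1, 4, 7], [2], [3], [5], [6]].

So P = [[1, 4, 7], [2], [3], [5], [6]], Q = [[1, 4, 7], [2], [3], [5], [6]].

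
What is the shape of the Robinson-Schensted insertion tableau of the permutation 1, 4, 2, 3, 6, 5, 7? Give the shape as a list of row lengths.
[5, 2]

Row-insert each entry into an empty tableau.

After inserting 1: P = [[1]].
After inserting 4: P = [[1, 4]].
After inserting 2: P = [[1, 2], [4]].
After inserting 3: P = [[1, 2, 3], [4]].
After inserting 6: P = [[1, 2, 3, 6], [4]].
After inserting 5: P = [[1, 2, 3, 5], [4, 6]].
After inserting 7: P = [[1, 2, 3, 5, 7], [4, 6]].

The final insertion tableau P = [[1, 2, 3, 5, 7], [4, 6]] has shape [5, 2].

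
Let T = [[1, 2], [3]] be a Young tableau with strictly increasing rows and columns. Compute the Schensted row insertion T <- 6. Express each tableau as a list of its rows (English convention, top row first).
6 is larger than every entry of row 1, so it is appended to row 1. The new tableau is [[1, 2, 6], [3]].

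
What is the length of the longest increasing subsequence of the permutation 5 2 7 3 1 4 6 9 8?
5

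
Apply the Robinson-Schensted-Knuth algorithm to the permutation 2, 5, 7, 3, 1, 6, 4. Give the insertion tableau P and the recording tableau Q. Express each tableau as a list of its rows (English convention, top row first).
P = [[1, 3, 4], [2, 6], [5, 7]], Q = [[1, 2, 3], [4, 6], [5, 7]]

Insert each entry of the permutation into P by Schensted row insertion, recording in Q the position of each new cell.

Insert 2: appended to row 1. P = [[2]].
Insert 5: appended to row 1. P = [[2, 5]].
Insert 7: appended to row 1. P = [[2, 5, 7]].
Insert 3: 3 bumps 5 from row 1; 5 starts row 2. P = [[2, 3, 7], [5]].
Insert 1: 1 bumps 2 from row 1; 2 bumps 5 from row 2; 5 starts row 3. P = [[1, 3, 7], [2], [5]].
Insert 6: 6 bumps 7 from row 1; 7 appends to row 2. P = [[1, 3, 6], [2, 7], [5]].
Insert 4: 4 bumps 6 from row 1; 6 bumps 7 from row 2; 7 appends to row 3. P = [[1, 3, 4], [2, 6], [5, 7]].

So P = [[1, 3, 4], [2, 6], [5, 7]], Q = [[1, 2, 3], [4, 6], [5, 7]].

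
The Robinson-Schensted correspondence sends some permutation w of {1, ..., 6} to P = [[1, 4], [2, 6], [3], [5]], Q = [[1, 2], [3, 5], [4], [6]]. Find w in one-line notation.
5 6 3 2 4 1

Reverse the RSK construction: for i from n down to 1, find the cell of Q containing i, remove the entry at that cell from P, and reverse-bump it up through P; the value ejected from row 1 is w(i).

Step i=6: Q has 6 at row 4, column 1; remove 5 from row 4 of P and reverse-bump: 5 enters row 3 and ejects 3; 3 enters row 2 and ejects 2; 2 enters row 1 and ejects 1. So w(6) = 1. P is now [[2, 4], [3, 6], [5]].
Step i=5: Q has 5 at row 2, column 2; remove 6 from row 2 of P and reverse-bump: 6 enters row 1 and ejects 4. So w(5) = 4. P is now [[2, 6], [3], [5]].
Step i=4: Q has 4 at row 3, column 1; remove 5 from row 3 of P and reverse-bump: 5 enters row 2 and ejects 3; 3 enters row 1 and ejects 2. So w(4) = 2. P is now [[3, 6], [5]].
Step i=3: Q has 3 at row 2, column 1; remove 5 from row 2 of P and reverse-bump: 5 enters row 1 and ejects 3. So w(3) = 3. P is now [[5, 6]].
Step i=2: Q has 2 at row 1, column 2; remove that cell from P, ejecting 6. So w(2) = 6. P is now [[5]].
Step i=1: Q has 1 at row 1, column 1; remove that cell from P, ejecting 5. So w(1) = 5. P is now [].

So w = 5 6 3 2 4 1.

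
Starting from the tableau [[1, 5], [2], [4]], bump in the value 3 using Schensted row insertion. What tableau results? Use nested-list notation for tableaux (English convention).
[[1, 3], [2, 5], [4]]

In row 1, 3 replaces 5 (the leftmost entry greater than 3); 5 is bumped to row 2. 5 is appended to row 2. The new tableau is [[1, 3], [2, 5], [4]].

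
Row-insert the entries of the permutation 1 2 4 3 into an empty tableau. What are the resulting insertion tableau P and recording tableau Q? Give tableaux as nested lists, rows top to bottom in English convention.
P = [[1, 2, 3], [4]], Q = [[1, 2, 3], [4]]

Insert each entry of the permutation into P by Schensted row insertion, recording in Q the position of each new cell.

Insert 1: appended to row 1. P = [[1]].
Insert 2: appended to row 1. P = [[1, 2]].
Insert 4: appended to row 1. P = [[1, 2, 4]].
Insert 3: 3 bumps 4 from row 1; 4 starts row 2. P = [[1, 2, 3], [4]].

So P = [[1, 2, 3], [4]], Q = [[1, 2, 3], [4]].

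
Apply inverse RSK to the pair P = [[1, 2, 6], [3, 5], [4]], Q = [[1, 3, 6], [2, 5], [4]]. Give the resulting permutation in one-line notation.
Reverse RSK: for i = n, n-1, ..., 1, locate i in Q, remove the corresponding corner cell from P, and reverse-bump its entry up through P; the value ejected from row 1 is w(i).

So w = 4 3 5 1 2 6.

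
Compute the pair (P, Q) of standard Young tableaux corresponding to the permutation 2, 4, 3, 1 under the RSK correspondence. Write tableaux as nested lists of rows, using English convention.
Insert each entry of the permutation into P by Schensted row insertion, recording in Q the position of each new cell.

Insert 2: appended to row 1. P = [[2]].
Insert 4: appended to row 1. P = [[2, 4]].
Insert 3: 3 bumps 4 from row 1; 4 starts row 2. P = [[2, 3], [4]].
Insert 1: 1 bumps 2 from row 1; 2 bumps 4 from row 2; 4 starts row 3. P = [[1, 3], [2], [4]].

So P = [[1, 3], [2], [4]], Q = [[1, 2], [3], [4]].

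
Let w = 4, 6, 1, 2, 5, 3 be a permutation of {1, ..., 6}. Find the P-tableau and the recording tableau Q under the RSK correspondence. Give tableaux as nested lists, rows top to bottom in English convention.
Insert each entry of the permutation into P by Schensted row insertion, recording in Q the position of each new cell.

Insert 4: appended to row 1. P = [[4]].
Insert 6: appended to row 1. P = [[4, 6]].
Insert 1: 1 bumps 4 from row 1; 4 starts row 2. P = [[1, 6], [4]].
Insert 2: 2 bumps 6 from row 1; 6 appends to row 2. P = [[1, 2], [4, 6]].
Insert 5: appended to row 1. P = [[1, 2, 5], [4, 6]].
Insert 3: 3 bumps 5 from row 1; 5 bumps 6 from row 2; 6 starts row 3. P = [[1, 2, 3], [4, 5], [6]].

So P = [[1, 2, 3], [4, 5], [6]], Q = [[1, 2, 5], [3, 4], [6]].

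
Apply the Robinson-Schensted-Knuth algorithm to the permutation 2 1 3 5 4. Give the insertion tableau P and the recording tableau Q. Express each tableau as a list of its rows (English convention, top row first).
Insert each entry of the permutation into P by Schensted row insertion, recording in Q the position of each new cell.

Insert 2: appended to row 1. P = [[2]].
Insert 1: 1 bumps 2 from row 1; 2 starts row 2. P = [[1], [2]].
Insert 3: appended to row 1. P = [[1, 3], [2]].
Insert 5: appended to row 1. P = [[1, 3, 5], [2]].
Insert 4: 4 bumps 5 from row 1; 5 appends to row 2. P = [[1, 3, 4], [2, 5]].

So P = [[1, 3, 4], [2, 5]], Q = [[1, 3, 4], [2, 5]].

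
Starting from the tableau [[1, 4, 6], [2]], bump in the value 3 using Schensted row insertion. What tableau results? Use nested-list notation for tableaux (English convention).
In row 1, 3 replaces 4 (the leftmost entry greater than 3); 4 is bumped to row 2. 4 is appended to row 2. The new tableau is [[1, 3, 6], [2, 4]].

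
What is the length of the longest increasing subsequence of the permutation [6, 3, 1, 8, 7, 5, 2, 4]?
3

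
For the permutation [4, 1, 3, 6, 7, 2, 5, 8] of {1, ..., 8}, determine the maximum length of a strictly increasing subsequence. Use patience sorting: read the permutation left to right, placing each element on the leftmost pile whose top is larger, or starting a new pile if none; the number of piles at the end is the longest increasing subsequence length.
4: new pile. tops = [4]
1: onto pile 1 (replacing 4). tops = [1]
3: new pile. tops = [1, 3]
6: new pile. tops = [1, 3, 6]
7: new pile. tops = [1, 3, 6, 7]
2: onto pile 2 (replacing 3). tops = [1, 2, 6, 7]
5: onto pile 3 (replacing 6). tops = [1, 2, 5, 7]
8: new pile. tops = [1, 2, 5, 7, 8]

5 piles, so the longest increasing subsequence has length 5.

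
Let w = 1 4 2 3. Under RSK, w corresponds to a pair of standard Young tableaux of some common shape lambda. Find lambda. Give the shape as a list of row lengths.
[3, 1]

Row-insert each entry into an empty tableau.

After inserting 1: P = [[1]].
After inserting 4: P = [[1, 4]].
After inserting 2: P = [[1, 2], [4]].
After inserting 3: P = [[1, 2, 3], [4]].

The final insertion tableau P = [[1, 2, 3], [4]] has shape [3, 1].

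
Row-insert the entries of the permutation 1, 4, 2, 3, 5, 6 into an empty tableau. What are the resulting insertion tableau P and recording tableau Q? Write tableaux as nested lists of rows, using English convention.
Insert each entry of the permutation into P by Schensted row insertion, recording in Q the position of each new cell.

Insert 1: appended to row 1. P = [[1]], Q = [[1]].
Insert 4: appended to row 1. P = [[1, 4]], Q = [[1, 2]].
Insert 2: 2 bumps 4 from row 1; 4 starts row 2. P = [[1, 2], [4]], Q = [[1, 2], [3]].
Insert 3: appended to row 1. P = [[1, 2, 3], [4]], Q = [[1, 2, 4], [3]].
Insert 5: appended to row 1. P = [[1, 2, 3, 5], [4]], Q = [[1, 2, 4, 5], [3]].
Insert 6: appended to row 1. P = [[1, 2, 3, 5, 6], [4]], Q = [[1, 2, 4, 5, 6], [3]].

So P = [[1, 2, 3, 5, 6], [4]], Q = [[1, 2, 4, 5, 6], [3]].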